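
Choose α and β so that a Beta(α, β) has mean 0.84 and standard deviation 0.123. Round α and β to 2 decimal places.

α = 6.62, β = 1.26

σ² = 0.123² = 0.015129.
With s = α+β, Var = μ(1−μ)/(s+1), so s+1 = (0.84×0.16)/0.015129 = 8.8836 and s = 7.8836.
α = μs = 6.62, β = (1−μ)s = 1.26.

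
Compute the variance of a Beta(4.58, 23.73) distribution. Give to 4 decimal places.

0.0046

μ = 4.58/28.31 = 0.161780; Var = μ(1−μ)/(α+β+1) = 0.1356074/29.31 = 0.0046.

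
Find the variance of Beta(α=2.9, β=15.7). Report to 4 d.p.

μ = 2.9/18.6 = 0.155914; Var = μ(1−μ)/(α+β+1) = 0.1316048/19.6 = 0.0067.

0.0067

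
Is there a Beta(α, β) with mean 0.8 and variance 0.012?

Yes

A Beta with mean μ has variance μ(1−μ)/(α+β+1) < μ(1−μ).
Here μ(1−μ) = 0.8×0.2 = 0.16, and 0.012 < 0.16.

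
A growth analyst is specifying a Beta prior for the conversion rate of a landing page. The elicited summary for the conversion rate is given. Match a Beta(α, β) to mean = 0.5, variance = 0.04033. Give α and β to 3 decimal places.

α = 2.599, β = 2.599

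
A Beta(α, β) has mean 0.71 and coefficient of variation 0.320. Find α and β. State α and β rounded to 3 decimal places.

σ = CV·μ = 0.320×0.71 = 0.22720, so σ² = 0.051620.
s+1 = μ(1−μ)/σ² = 0.2059/0.051620 = 3.9888, so s = α+β = 2.9888.
α = μs = 2.122, β = (1−μ)s = 0.867.

α = 2.122, β = 0.867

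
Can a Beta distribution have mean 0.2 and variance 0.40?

No

A Beta with mean μ has variance μ(1−μ)/(α+β+1) < μ(1−μ).
Here μ(1−μ) = 0.2×0.8 = 0.16, and 0.40 ≥ 0.16.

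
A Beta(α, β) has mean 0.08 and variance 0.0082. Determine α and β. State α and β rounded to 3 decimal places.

Let s = α+β. The Beta variance is μ(1−μ)/(s+1).
So s+1 = μ(1−μ)/σ² = (0.08×0.92)/0.0082 = 0.0736/0.0082 = 8.9756, giving s = 7.9756.
Then α = μs = 0.08×7.9756 = 0.638 and β = (1−μ)s = 0.92×7.9756 = 7.338.

α = 0.638, β = 7.338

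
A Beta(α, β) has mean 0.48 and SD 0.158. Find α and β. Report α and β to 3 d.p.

First σ² = 0.024964. Setting α = μn, β = (1−μ)n with n = α+β,
μ(1−μ)/(n+1) = 0.024964 ⇒ n+1 = 0.2496/0.024964 = 9.9984 ⇒ n = 8.9984.
Hence α = 0.48×8.9984 = 4.319, β = 0.52×8.9984 = 4.679.

α = 4.319, β = 4.679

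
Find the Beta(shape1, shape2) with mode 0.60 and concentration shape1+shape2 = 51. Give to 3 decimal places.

Since the density peak of Beta(shape1,shape2) is at (shape1−1)/(shape1+shape2−2),
shape1 = 1 + 0.60(51−2) = 30.400 and shape2 = 51 − 30.400 = 20.600.

shape1 = 30.400, shape2 = 20.600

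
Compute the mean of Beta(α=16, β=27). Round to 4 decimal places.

The Beta mean is α/(α+β) = 16/(16+27) = 0.3721.

0.3721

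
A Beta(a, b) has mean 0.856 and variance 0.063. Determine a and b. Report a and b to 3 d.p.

Write ν = a+b; then a = μν and Var = μ(1−μ)/(ν+1).
ν = μ(1−μ)/Var − 1 = 0.123264/0.063 − 1 = 0.9566.
a = 0.856·0.9566 = 0.819, b = 0.144·0.9566 = 0.138.

a = 0.819, b = 0.138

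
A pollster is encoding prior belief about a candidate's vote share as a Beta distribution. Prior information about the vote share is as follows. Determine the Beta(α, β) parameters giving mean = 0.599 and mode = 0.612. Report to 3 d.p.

Let s = α+β. Mean gives α = μs = 0.599s; mode gives (α−1)/(s−2) = 0.612.
Substituting: 0.599s − 1 = 0.612(s−2) = 0.612s − 1.224, so -0.013s = -0.224 and s = 17.2308.
Then α = 0.599×17.2308 = 10.321 and β = s−α = 6.910.

α = 10.321, β = 6.910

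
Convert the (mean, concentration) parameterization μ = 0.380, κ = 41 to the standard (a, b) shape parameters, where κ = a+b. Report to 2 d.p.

a = 15.58, b = 25.42

a = μκ = 0.380×41 = 15.58 and b = (1−μ)κ = 0.620×41 = 25.42.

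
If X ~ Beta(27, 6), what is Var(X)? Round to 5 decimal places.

Var = αβ/[(α+β)²(α+β+1)] = (27×6)/(33²×34) = 162/37026 = 0.00438.

0.00438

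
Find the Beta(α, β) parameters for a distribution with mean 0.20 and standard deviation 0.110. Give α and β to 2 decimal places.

First σ² = 0.012100. Setting α = μn, β = (1−μ)n with n = α+β,
μ(1−μ)/(n+1) = 0.012100 ⇒ n+1 = 0.1600/0.012100 = 13.2231 ⇒ n = 12.2231.
Hence α = 0.20×12.2231 = 2.44, β = 0.80×12.2231 = 9.78.

α = 2.44, β = 9.78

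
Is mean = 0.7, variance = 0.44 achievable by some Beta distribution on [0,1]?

A Beta with mean μ has variance μ(1−μ)/(α+β+1) < μ(1−μ).
Here μ(1−μ) = 0.7×0.3 = 0.21, and 0.44 ≥ 0.21.

No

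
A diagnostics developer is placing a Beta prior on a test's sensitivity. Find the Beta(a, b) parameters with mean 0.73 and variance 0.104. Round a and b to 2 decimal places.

By moment matching, a+b = μ(1−μ)/σ² − 1 = (0.73·0.27)/0.104 − 1 = 1.8952 − 1 = 0.8952.
Since a/(a+b) = μ, a = 0.73·0.8952 = 0.65 and b = 0.27·0.8952 = 0.24.

a = 0.65, b = 0.24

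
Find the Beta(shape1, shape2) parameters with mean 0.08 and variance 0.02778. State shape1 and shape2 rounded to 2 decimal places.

Write ν = shape1+shape2; then shape1 = μν and Var = μ(1−μ)/(ν+1).
ν = μ(1−μ)/Var − 1 = 0.0736/0.02778 − 1 = 1.6494.
shape1 = 0.08·1.6494 = 0.13, shape2 = 0.92·1.6494 = 1.52.

shape1 = 0.13, shape2 = 1.52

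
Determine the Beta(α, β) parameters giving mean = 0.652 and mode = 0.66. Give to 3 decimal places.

α = 26.080, β = 13.920

Let s = α+β. Mean gives α = μs = 0.652s; mode gives (α−1)/(s−2) = 0.66.
Substituting: 0.652s − 1 = 0.66(s−2) = 0.66s − 1.32, so -0.008s = -0.32 and s = 40.0000.
Then α = 0.652×40.0000 = 26.080 and β = s−α = 13.920.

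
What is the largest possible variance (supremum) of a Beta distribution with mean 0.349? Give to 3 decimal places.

For fixed mean μ the Beta variance is μ(1−μ)/(α+β+1), increasing as α+β decreases.
Its least upper bound (not attained) is μ(1−μ) = 0.349·0.651 = 0.227.

0.227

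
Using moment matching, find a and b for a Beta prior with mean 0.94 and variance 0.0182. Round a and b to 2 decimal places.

a = 1.97, b = 0.13

Write ν = a+b; then a = μν and Var = μ(1−μ)/(ν+1).
ν = μ(1−μ)/Var − 1 = 0.0564/0.0182 − 1 = 2.0989.
a = 0.94·2.0989 = 1.97, b = 0.06·2.0989 = 0.13.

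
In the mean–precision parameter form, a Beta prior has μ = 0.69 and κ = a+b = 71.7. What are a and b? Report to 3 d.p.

a = 49.473, b = 22.227

Split κ in proportion μ : (1−μ): a = 0.69·71.7 = 49.473, b = 71.7 − 49.473 = 22.227.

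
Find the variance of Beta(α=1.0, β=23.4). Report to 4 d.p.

0.0015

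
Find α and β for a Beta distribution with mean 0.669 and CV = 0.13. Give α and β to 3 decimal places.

α = 18.917, β = 9.359

Var = (CV·μ)² = (0.13×0.669)² = 0.007564.
α+β = μ(1−μ)/Var − 1 = 0.221439/0.007564 − 1 = 28.2762.
Thus α = 0.669·28.2762 = 18.917 and β = 0.331·28.2762 = 9.359.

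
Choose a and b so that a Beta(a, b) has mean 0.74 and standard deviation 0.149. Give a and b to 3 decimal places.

σ² = 0.149² = 0.022201.
With s = a+b, Var = μ(1−μ)/(s+1), so s+1 = (0.74×0.26)/0.022201 = 8.6663 and s = 7.6663.
a = μs = 5.673, b = (1−μ)s = 1.993.

a = 5.673, b = 1.993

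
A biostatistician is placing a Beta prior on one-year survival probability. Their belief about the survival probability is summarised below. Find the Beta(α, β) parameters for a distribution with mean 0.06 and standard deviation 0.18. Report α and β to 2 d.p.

α = 0.04, β = 0.70

σ² = 0.18² = 0.0324.
With s = α+β, Var = μ(1−μ)/(s+1), so s+1 = (0.06×0.94)/0.0324 = 1.7407 and s = 0.7407.
α = μs = 0.04, β = (1−μ)s = 0.70.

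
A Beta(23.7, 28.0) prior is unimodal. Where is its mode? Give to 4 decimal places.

0.4567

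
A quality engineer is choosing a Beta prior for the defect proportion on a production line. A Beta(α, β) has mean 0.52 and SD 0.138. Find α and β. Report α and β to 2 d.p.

α = 6.30, β = 5.81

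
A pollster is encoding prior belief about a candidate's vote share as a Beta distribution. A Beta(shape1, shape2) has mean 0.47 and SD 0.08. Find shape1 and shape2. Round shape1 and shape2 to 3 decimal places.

Variance = 0.08² = 0.0064. The moment-matching identity shape1+shape2 = μ(1−μ)/Var − 1 gives
shape1+shape2 = 0.2491/0.0064 − 1 = 37.9219, so shape1 = μ·37.9219 = 17.823 and shape2 = (1−μ)·37.9219 = 20.099.

shape1 = 17.823, shape2 = 20.099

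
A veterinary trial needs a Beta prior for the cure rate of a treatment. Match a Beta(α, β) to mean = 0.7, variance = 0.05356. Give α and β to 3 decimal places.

Write ν = α+β; then α = μν and Var = μ(1−μ)/(ν+1).
ν = μ(1−μ)/Var − 1 = 0.21/0.05356 − 1 = 2.9208.
α = 0.7·2.9208 = 2.045, β = 0.3·2.9208 = 0.876.

α = 2.045, β = 0.876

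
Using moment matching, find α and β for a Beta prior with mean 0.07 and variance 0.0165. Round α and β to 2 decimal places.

α = 0.21, β = 2.74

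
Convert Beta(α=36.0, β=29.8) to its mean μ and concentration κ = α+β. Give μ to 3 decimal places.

μ = 0.547, κ = 65.8

κ = α+β = 36.0+29.8 = 65.8; μ = α/κ = 36.0/65.8 = 0.547.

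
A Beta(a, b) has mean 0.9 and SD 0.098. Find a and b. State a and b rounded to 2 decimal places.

a = 7.53, b = 0.84

First σ² = 0.009604. Setting a = μn, b = (1−μ)n with n = a+b,
μ(1−μ)/(n+1) = 0.009604 ⇒ n+1 = 0.09/0.009604 = 9.3711 ⇒ n = 8.3711.
Hence a = 0.9×8.3711 = 7.53, b = 0.1×8.3711 = 0.84.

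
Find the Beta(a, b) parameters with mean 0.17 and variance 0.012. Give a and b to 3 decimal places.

a = 1.829, b = 8.929

Write ν = a+b; then a = μν and Var = μ(1−μ)/(ν+1).
ν = μ(1−μ)/Var − 1 = 0.1411/0.012 − 1 = 10.7583.
a = 0.17·10.7583 = 1.829, b = 0.83·10.7583 = 8.929.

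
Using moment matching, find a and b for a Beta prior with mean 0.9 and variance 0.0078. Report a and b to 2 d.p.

Write ν = a+b; then a = μν and Var = μ(1−μ)/(ν+1).
ν = μ(1−μ)/Var − 1 = 0.09/0.0078 − 1 = 10.5385.
a = 0.9·10.5385 = 9.48, b = 0.1·10.5385 = 1.05.

a = 9.48, b = 1.05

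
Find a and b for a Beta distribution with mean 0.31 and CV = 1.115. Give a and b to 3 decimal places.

σ = CV·μ = 1.115×0.31 = 0.34565, so σ² = 0.119474.
s+1 = μ(1−μ)/σ² = 0.2139/0.119474 = 1.7903, so s = a+b = 0.7903.
a = μs = 0.245, b = (1−μ)s = 0.545.

a = 0.245, b = 0.545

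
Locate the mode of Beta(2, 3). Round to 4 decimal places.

The density x^(α−1)(1−x)^(β−1) is maximised at (α−1)/(α+β−2) = 1/3 = 0.3333.

0.3333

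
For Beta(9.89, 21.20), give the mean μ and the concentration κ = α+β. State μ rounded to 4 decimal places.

μ = 0.3181, κ = 31.09

κ = α+β = 9.89+21.20 = 31.09; μ = α/κ = 9.89/31.09 = 0.3181.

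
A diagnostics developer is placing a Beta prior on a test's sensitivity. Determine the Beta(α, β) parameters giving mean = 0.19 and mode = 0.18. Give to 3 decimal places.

α = 12.160, β = 51.840

With s = α+β: μ = α/s and mode = (α−1)/(s−2). Eliminating α = μs,
μs − 1 = m(s−2) ⇒ s(μ−m) = 1−2m ⇒ s = 0.64/0.01 = 64.0000.
So α = μs = 12.160, β = (1−μ)s = 51.840.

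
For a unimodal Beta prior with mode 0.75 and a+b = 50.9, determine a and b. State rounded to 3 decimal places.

a = 37.675, b = 13.225

Since the density peak of Beta(a,b) is at (a−1)/(a+b−2),
a = 1 + 0.75(50.9−2) = 37.675 and b = 50.9 − 37.675 = 13.225.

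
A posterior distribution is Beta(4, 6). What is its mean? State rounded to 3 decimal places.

E[X] = α/(α+β) = 4/10 = 0.400.

0.400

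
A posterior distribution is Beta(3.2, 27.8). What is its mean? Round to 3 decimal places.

E[X] = α/(α+β) = 3.2/31.0 = 0.103.

0.103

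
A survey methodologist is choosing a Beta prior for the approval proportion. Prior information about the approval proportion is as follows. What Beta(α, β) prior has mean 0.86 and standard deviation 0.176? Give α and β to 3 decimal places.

First σ² = 0.030976. Setting α = μn, β = (1−μ)n with n = α+β,
μ(1−μ)/(n+1) = 0.030976 ⇒ n+1 = 0.1204/0.030976 = 3.8869 ⇒ n = 2.8869.
Hence α = 0.86×2.8869 = 2.483, β = 0.14×2.8869 = 0.404.

α = 2.483, β = 0.404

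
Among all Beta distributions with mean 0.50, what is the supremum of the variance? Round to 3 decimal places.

Var = μ(1−μ)/(α+β+1), which approaches μ(1−μ) as α+β → 0.
So the supremum is μ(1−μ) = 0.50×0.50 = 0.250.

0.250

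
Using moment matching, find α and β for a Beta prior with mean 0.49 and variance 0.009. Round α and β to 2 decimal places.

α = 13.12, β = 13.65

Let s = α+β. The Beta variance is μ(1−μ)/(s+1).
So s+1 = μ(1−μ)/σ² = (0.49×0.51)/0.009 = 0.2499/0.009 = 27.7667, giving s = 26.7667.
Then α = μs = 0.49×26.7667 = 13.12 and β = (1−μ)s = 0.51×26.7667 = 13.65.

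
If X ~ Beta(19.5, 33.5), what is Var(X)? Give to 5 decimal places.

0.00431

α+β = 53.0 and αβ = 653.25, so Var = αβ/[(α+β)²(α+β+1)] = 653.25/151686.000 = 0.00431.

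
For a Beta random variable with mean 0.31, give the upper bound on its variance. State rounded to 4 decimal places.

For fixed mean μ the Beta variance is μ(1−μ)/(α+β+1), increasing as α+β decreases.
Its least upper bound (not attained) is μ(1−μ) = 0.31·0.69 = 0.2139.

0.2139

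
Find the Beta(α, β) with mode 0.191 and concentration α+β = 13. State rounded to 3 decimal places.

Mode = (α−1)/(κ−2) with κ = α+β, so α−1 = 0.191·11 = 2.101.
α = 3.101; β = κ − α = 9.899.

α = 3.101, β = 9.899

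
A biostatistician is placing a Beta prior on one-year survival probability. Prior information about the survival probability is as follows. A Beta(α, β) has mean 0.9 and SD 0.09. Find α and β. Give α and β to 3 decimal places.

α = 9.100, β = 1.011

σ² = 0.09² = 0.0081.
With s = α+β, Var = μ(1−μ)/(s+1), so s+1 = (0.9×0.1)/0.0081 = 11.1111 and s = 10.1111.
α = μs = 9.100, β = (1−μ)s = 1.011.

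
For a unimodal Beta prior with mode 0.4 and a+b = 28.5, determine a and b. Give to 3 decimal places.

Since the density peak of Beta(a,b) is at (a−1)/(a+b−2),
a = 1 + 0.4(28.5−2) = 11.600 and b = 28.5 − 11.600 = 16.900.

a = 11.600, b = 16.900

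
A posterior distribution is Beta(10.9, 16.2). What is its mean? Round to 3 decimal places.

E[X] = α/(α+β) = 10.9/27.1 = 0.402.

0.402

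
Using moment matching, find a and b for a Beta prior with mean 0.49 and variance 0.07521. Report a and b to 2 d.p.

a = 1.14, b = 1.18

Write ν = a+b; then a = μν and Var = μ(1−μ)/(ν+1).
ν = μ(1−μ)/Var − 1 = 0.2499/0.07521 − 1 = 2.3227.
a = 0.49·2.3227 = 1.14, b = 0.51·2.3227 = 1.18.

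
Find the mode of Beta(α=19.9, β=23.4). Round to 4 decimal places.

0.4576

With α,β > 1, mode = (α−1)/(α+β−2) = 18.9/41.3 = 0.4576.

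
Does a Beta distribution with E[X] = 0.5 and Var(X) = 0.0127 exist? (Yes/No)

Yes

A Beta with mean μ has variance μ(1−μ)/(α+β+1) < μ(1−μ).
Here μ(1−μ) = 0.5×0.5 = 0.25, and 0.0127 < 0.25.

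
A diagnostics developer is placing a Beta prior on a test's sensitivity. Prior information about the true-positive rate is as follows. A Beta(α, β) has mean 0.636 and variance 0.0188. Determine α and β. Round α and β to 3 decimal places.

α = 7.196, β = 4.118

By moment matching, α+β = μ(1−μ)/σ² − 1 = (0.636·0.364)/0.0188 − 1 = 12.3140 − 1 = 11.3140.
Since α/(α+β) = μ, α = 0.636·11.3140 = 7.196 and β = 0.364·11.3140 = 4.118.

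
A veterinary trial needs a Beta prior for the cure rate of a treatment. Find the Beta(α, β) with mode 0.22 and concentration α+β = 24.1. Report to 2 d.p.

Mode = (α−1)/(κ−2) with κ = α+β, so α−1 = 0.22·22.1 = 4.86.
α = 5.86; β = κ − α = 18.24.

α = 5.86, β = 18.24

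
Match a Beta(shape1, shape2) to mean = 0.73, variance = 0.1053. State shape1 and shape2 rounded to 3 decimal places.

By moment matching, shape1+shape2 = μ(1−μ)/σ² − 1 = (0.73·0.27)/0.1053 − 1 = 1.8718 − 1 = 0.8718.
Since shape1/(shape1+shape2) = μ, shape1 = 0.73·0.8718 = 0.636 and shape2 = 0.27·0.8718 = 0.235.

shape1 = 0.636, shape2 = 0.235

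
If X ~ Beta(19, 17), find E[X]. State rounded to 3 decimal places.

0.528

E[X] = α/(α+β) = 19/36 = 0.528.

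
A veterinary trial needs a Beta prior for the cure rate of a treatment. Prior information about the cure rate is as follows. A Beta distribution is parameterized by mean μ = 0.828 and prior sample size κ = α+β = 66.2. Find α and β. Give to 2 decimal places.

Split κ in proportion μ : (1−μ): α = 0.828·66.2 = 54.81, β = 66.2 − 54.81 = 11.39.

α = 54.81, β = 11.39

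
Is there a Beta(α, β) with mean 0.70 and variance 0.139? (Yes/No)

The Beta variance bound is σ² < μ(1−μ).
Here μ(1−μ) = 0.70×0.30 = 0.2100, and 0.139 < 0.2100.

Yes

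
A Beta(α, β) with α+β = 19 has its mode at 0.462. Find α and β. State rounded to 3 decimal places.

α = 8.854, β = 10.146

For α,β>1 the mode is (α−1)/(α+β−2), so α = mode·(κ−2)+1 = 0.462×17+1 = 8.854.
And β = (1−mode)·(κ−2)+1 = 0.538×17+1 = 10.146.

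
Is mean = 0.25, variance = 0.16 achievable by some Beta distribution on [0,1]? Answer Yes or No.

Yes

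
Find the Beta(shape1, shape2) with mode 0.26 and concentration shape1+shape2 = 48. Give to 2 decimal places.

shape1 = 12.96, shape2 = 35.04

For shape1,shape2>1 the mode is (shape1−1)/(shape1+shape2−2), so shape1 = mode·(κ−2)+1 = 0.26×46+1 = 12.96.
And shape2 = (1−mode)·(κ−2)+1 = 0.74×46+1 = 35.04.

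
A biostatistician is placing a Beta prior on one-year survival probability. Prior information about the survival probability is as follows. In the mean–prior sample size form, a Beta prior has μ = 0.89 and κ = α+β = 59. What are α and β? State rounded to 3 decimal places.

Split κ in proportion μ : (1−μ): α = 0.89·59 = 52.510, β = 59 − 52.510 = 6.490.

α = 52.510, β = 6.490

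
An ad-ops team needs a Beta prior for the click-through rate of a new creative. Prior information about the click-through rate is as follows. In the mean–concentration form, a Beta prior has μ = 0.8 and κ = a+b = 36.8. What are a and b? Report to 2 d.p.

Split κ in proportion μ : (1−μ): a = 0.8·36.8 = 29.44, b = 36.8 − 29.44 = 7.36.

a = 29.44, b = 7.36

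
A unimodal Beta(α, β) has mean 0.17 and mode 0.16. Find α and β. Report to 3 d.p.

α = 11.560, β = 56.440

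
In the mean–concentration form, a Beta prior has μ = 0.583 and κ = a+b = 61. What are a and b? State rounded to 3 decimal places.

a = 35.563, b = 25.437

Split κ in proportion μ : (1−μ): a = 0.583·61 = 35.563, b = 61 − 35.563 = 25.437.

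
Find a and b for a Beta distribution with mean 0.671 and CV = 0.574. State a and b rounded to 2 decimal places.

a = 0.33, b = 0.16

σ = CV·μ = 0.574×0.671 = 0.38515, so σ² = 0.148344.
s+1 = μ(1−μ)/σ² = 0.220759/0.148344 = 1.4882, so s = a+b = 0.4882.
a = μs = 0.33, b = (1−μ)s = 0.16.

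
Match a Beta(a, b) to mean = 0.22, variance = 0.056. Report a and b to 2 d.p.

By moment matching, a+b = μ(1−μ)/σ² − 1 = (0.22·0.78)/0.056 − 1 = 3.0643 − 1 = 2.0643.
Since a/(a+b) = μ, a = 0.22·2.0643 = 0.45 and b = 0.78·2.0643 = 1.61.

a = 0.45, b = 1.61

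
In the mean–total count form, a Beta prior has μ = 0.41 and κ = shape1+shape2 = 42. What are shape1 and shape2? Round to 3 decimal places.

shape1 = 17.220, shape2 = 24.780

Split κ in proportion μ : (1−μ): shape1 = 0.41·42 = 17.220, shape2 = 42 − 17.220 = 24.780.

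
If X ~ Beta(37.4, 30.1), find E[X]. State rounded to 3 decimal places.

The Beta mean is α/(α+β) = 37.4/(37.4+30.1) = 0.554.

0.554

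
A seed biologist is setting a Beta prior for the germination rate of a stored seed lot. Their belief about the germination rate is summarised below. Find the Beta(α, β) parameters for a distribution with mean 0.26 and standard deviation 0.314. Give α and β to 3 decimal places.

α = 0.247, β = 0.704

First σ² = 0.098596. Setting α = μn, β = (1−μ)n with n = α+β,
μ(1−μ)/(n+1) = 0.098596 ⇒ n+1 = 0.1924/0.098596 = 1.9514 ⇒ n = 0.9514.
Hence α = 0.26×0.9514 = 0.247, β = 0.74×0.9514 = 0.704.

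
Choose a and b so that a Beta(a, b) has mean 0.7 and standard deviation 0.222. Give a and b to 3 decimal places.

Variance = 0.222² = 0.049284. The moment-matching identity a+b = μ(1−μ)/Var − 1 gives
a+b = 0.21/0.049284 − 1 = 3.2610, so a = μ·3.2610 = 2.283 and b = (1−μ)·3.2610 = 0.978.

a = 2.283, b = 0.978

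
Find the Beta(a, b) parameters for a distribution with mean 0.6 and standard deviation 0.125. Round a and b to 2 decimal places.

a = 8.62, b = 5.74

Variance = 0.125² = 0.015625. The moment-matching identity a+b = μ(1−μ)/Var − 1 gives
a+b = 0.24/0.015625 − 1 = 14.3600, so a = μ·14.3600 = 8.62 and b = (1−μ)·14.3600 = 5.74.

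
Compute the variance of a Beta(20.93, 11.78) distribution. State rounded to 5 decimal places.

0.00684

α+β = 32.71 and αβ = 246.5554, so Var = αβ/[(α+β)²(α+β+1)] = 246.5554/36067.815611 = 0.00684.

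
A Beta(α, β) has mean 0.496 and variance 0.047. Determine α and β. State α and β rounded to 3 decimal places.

By moment matching, α+β = μ(1−μ)/σ² − 1 = (0.496·0.504)/0.047 − 1 = 5.3188 − 1 = 4.3188.
Since α/(α+β) = μ, α = 0.496·4.3188 = 2.142 and β = 0.504·4.3188 = 2.177.

α = 2.142, β = 2.177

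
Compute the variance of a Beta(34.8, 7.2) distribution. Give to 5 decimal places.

Var = αβ/[(α+β)²(α+β+1)] = (34.8×7.2)/(42.0²×43.0) = 250.56/75852.000 = 0.00330.

0.00330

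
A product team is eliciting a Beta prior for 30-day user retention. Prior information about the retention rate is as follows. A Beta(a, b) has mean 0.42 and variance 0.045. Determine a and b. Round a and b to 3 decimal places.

a = 1.854, b = 2.560

By moment matching, a+b = μ(1−μ)/σ² − 1 = (0.42·0.58)/0.045 − 1 = 5.4133 − 1 = 4.4133.
Since a/(a+b) = μ, a = 0.42·4.4133 = 1.854 and b = 0.58·4.4133 = 2.560.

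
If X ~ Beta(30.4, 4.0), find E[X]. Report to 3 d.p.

The Beta mean is α/(α+β) = 30.4/(30.4+4.0) = 0.884.

0.884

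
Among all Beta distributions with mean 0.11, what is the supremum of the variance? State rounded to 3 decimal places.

0.098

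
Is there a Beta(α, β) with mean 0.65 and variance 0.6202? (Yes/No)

The Beta variance bound is σ² < μ(1−μ).
Here μ(1−μ) = 0.65×0.35 = 0.2275, and 0.6202 ≥ 0.2275.

No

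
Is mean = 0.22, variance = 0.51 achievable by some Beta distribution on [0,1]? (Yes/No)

A Beta with mean μ has variance μ(1−μ)/(α+β+1) < μ(1−μ).
Here μ(1−μ) = 0.22×0.78 = 0.1716, and 0.51 ≥ 0.1716.

No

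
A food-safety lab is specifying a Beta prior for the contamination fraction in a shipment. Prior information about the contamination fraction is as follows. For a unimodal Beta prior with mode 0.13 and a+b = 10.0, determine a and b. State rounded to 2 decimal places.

a = 2.04, b = 7.96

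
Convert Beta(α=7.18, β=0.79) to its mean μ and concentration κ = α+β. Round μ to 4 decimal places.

κ = α+β = 7.18+0.79 = 7.97; μ = α/κ = 7.18/7.97 = 0.9009.

μ = 0.9009, κ = 7.97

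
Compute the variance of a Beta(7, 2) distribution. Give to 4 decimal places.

0.0173

Var = αβ/[(α+β)²(α+β+1)] = (7×2)/(9²×10) = 14/810 = 0.0173.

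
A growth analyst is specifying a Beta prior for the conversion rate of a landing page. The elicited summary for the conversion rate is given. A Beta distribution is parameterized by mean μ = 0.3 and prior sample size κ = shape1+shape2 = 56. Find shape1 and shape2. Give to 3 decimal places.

shape1 = 16.800, shape2 = 39.200

shape1 = μκ = 0.3×56 = 16.800 and shape2 = (1−μ)κ = 0.7×56 = 39.200.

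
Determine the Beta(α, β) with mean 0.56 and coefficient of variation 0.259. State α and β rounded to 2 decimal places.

Var = (CV·μ)² = (0.259×0.56)² = 0.021037.
α+β = μ(1−μ)/Var − 1 = 0.2464/0.021037 − 1 = 10.7129.
Thus α = 0.56·10.7129 = 6.00 and β = 0.44·10.7129 = 4.71.

α = 6.00, β = 4.71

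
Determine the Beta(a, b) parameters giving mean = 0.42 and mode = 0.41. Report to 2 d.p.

a = 7.56, b = 10.44

With s = a+b: μ = a/s and mode = (a−1)/(s−2). Eliminating a = μs,
μs − 1 = m(s−2) ⇒ s(μ−m) = 1−2m ⇒ s = 0.18/0.01 = 18.0000.
So a = μs = 7.56, b = (1−μ)s = 10.44.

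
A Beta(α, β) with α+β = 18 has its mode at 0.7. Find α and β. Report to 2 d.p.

For α,β>1 the mode is (α−1)/(α+β−2), so α = mode·(κ−2)+1 = 0.7×16+1 = 12.20.
And β = (1−mode)·(κ−2)+1 = 0.3×16+1 = 5.80.

α = 12.20, β = 5.80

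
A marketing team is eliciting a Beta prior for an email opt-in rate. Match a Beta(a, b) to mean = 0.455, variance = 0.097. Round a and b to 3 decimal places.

a = 0.708, b = 0.848

Write ν = a+b; then a = μν and Var = μ(1−μ)/(ν+1).
ν = μ(1−μ)/Var − 1 = 0.247975/0.097 − 1 = 1.5564.
a = 0.455·1.5564 = 0.708, b = 0.545·1.5564 = 0.848.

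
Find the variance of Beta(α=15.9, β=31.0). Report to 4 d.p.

0.0047

Var = αβ/[(α+β)²(α+β+1)] = (15.9×31.0)/(46.9²×47.9) = 492.90/105361.319 = 0.0047.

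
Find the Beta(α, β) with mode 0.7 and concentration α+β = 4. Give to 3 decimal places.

α = 2.400, β = 1.600

Since the density peak of Beta(α,β) is at (α−1)/(α+β−2),
α = 1 + 0.7(4−2) = 2.400 and β = 4 − 2.400 = 1.600.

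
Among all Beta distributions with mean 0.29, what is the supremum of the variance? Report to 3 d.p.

0.206

For fixed mean μ the Beta variance is μ(1−μ)/(α+β+1), increasing as α+β decreases.
Its least upper bound (not attained) is μ(1−μ) = 0.29·0.71 = 0.206.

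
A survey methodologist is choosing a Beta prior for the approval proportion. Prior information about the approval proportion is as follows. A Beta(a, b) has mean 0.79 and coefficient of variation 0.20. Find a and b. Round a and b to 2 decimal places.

a = 4.46, b = 1.19

Var = (CV·μ)² = (0.20×0.79)² = 0.024964.
a+b = μ(1−μ)/Var − 1 = 0.1659/0.024964 − 1 = 5.6456.
Thus a = 0.79·5.6456 = 4.46 and b = 0.21·5.6456 = 1.19.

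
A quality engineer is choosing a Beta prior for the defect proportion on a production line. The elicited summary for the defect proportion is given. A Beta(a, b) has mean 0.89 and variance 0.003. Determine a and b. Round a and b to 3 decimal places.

a = 28.154, b = 3.480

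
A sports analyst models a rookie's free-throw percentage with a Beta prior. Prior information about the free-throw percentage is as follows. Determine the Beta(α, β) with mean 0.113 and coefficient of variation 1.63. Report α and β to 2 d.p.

σ = CV·μ = 1.63×0.113 = 0.18419, so σ² = 0.033926.
s+1 = μ(1−μ)/σ² = 0.100231/0.033926 = 2.9544, so s = α+β = 1.9544.
α = μs = 0.22, β = (1−μ)s = 1.73.

α = 0.22, β = 1.73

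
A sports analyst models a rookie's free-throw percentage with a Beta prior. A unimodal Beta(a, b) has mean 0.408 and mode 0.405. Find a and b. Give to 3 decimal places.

a = 25.840, b = 37.493

With s = a+b: μ = a/s and mode = (a−1)/(s−2). Eliminating a = μs,
μs − 1 = m(s−2) ⇒ s(μ−m) = 1−2m ⇒ s = 0.190/0.003 = 63.3333.
So a = μs = 25.840, b = (1−μ)s = 37.493.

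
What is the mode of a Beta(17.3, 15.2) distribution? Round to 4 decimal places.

0.5344

With α,β > 1, mode = (α−1)/(α+β−2) = 16.3/30.5 = 0.5344.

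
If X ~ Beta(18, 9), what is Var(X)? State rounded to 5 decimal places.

μ = 18/27 = 0.666667; Var = μ(1−μ)/(α+β+1) = 0.2222222/28 = 0.00794.

0.00794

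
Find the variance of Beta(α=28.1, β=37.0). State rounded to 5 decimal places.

α+β = 65.1 and αβ = 1039.70, so Var = αβ/[(α+β)²(α+β+1)] = 1039.70/280132.461 = 0.00371.

0.00371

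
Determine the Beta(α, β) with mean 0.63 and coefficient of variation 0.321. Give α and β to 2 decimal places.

α = 2.96, β = 1.74

σ = CV·μ = 0.321×0.63 = 0.20223, so σ² = 0.040897.
s+1 = μ(1−μ)/σ² = 0.2331/0.040897 = 5.6997, so s = α+β = 4.6997.
α = μs = 2.96, β = (1−μ)s = 1.74.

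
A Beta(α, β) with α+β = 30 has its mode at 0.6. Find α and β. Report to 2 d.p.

α = 17.80, β = 12.20

For α,β>1 the mode is (α−1)/(α+β−2), so α = mode·(κ−2)+1 = 0.6×28+1 = 17.80.
And β = (1−mode)·(κ−2)+1 = 0.4×28+1 = 12.20.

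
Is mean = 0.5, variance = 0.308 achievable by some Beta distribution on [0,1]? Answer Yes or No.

No

The Beta variance bound is σ² < μ(1−μ).
Here μ(1−μ) = 0.5×0.5 = 0.25, and 0.308 ≥ 0.25.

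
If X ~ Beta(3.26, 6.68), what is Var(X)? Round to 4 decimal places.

0.0201

μ = 3.26/9.94 = 0.327968; Var = μ(1−μ)/(α+β+1) = 0.2204049/10.94 = 0.0201.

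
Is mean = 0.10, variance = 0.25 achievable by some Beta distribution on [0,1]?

No

The Beta variance bound is σ² < μ(1−μ).
Here μ(1−μ) = 0.10×0.90 = 0.0900, and 0.25 ≥ 0.0900.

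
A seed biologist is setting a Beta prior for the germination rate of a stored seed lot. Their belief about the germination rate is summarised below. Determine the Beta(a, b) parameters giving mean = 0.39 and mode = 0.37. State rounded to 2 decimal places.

Let s = a+b. Mean gives a = μs = 0.39s; mode gives (a−1)/(s−2) = 0.37.
Substituting: 0.39s − 1 = 0.37(s−2) = 0.37s − 0.74, so 0.02s = 0.26 and s = 13.0000.
Then a = 0.39×13.0000 = 5.07 and b = s−a = 7.93.

a = 5.07, b = 7.93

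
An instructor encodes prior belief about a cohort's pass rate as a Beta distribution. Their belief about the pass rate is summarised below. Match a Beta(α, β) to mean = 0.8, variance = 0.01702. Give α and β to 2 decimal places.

By moment matching, α+β = μ(1−μ)/σ² − 1 = (0.8·0.2)/0.01702 − 1 = 9.4007 − 1 = 8.4007.
Since α/(α+β) = μ, α = 0.8·8.4007 = 6.72 and β = 0.2·8.4007 = 1.68.

α = 6.72, β = 1.68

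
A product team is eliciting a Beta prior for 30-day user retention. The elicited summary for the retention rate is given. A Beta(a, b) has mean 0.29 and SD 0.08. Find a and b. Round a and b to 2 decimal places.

a = 9.04, b = 22.13

σ² = 0.08² = 0.0064.
With s = a+b, Var = μ(1−μ)/(s+1), so s+1 = (0.29×0.71)/0.0064 = 32.1719 and s = 31.1719.
a = μs = 9.04, b = (1−μ)s = 22.13.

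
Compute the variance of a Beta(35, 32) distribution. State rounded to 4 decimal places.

0.0037

Var = αβ/[(α+β)²(α+β+1)] = (35×32)/(67²×68) = 1120/305252 = 0.0037.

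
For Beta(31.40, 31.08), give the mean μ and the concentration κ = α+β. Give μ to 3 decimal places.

κ = α+β = 31.40+31.08 = 62.48; μ = α/κ = 31.40/62.48 = 0.503.

μ = 0.503, κ = 62.48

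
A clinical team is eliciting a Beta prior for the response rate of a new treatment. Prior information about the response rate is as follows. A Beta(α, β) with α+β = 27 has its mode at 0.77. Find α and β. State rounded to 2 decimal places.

For α,β>1 the mode is (α−1)/(α+β−2), so α = mode·(κ−2)+1 = 0.77×25+1 = 20.25.
And β = (1−mode)·(κ−2)+1 = 0.23×25+1 = 6.75.

α = 20.25, β = 6.75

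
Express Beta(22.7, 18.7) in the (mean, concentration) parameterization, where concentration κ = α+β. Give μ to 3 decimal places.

μ = 0.548, κ = 41.4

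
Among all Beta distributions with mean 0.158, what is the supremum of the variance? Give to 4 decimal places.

For fixed mean μ the Beta variance is μ(1−μ)/(α+β+1), increasing as α+β decreases.
Its least upper bound (not attained) is μ(1−μ) = 0.158·0.842 = 0.1330.

0.1330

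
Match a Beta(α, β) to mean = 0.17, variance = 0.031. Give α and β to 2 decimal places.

α = 0.60, β = 2.95

By moment matching, α+β = μ(1−μ)/σ² − 1 = (0.17·0.83)/0.031 − 1 = 4.5516 − 1 = 3.5516.
Since α/(α+β) = μ, α = 0.17·3.5516 = 0.60 and β = 0.83·3.5516 = 2.95.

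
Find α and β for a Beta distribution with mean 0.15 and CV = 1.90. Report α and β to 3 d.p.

α = 0.085, β = 0.484

Var = (CV·μ)² = (1.90×0.15)² = 0.081225.
α+β = μ(1−μ)/Var − 1 = 0.1275/0.081225 − 1 = 0.5697.
Thus α = 0.15·0.5697 = 0.085 and β = 0.85·0.5697 = 0.484.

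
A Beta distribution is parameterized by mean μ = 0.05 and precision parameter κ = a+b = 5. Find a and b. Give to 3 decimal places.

a = 0.250, b = 4.750

a = μκ = 0.05×5 = 0.250 and b = (1−μ)κ = 0.95×5 = 4.750.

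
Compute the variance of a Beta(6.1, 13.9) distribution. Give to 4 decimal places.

Var = αβ/[(α+β)²(α+β+1)] = (6.1×13.9)/(20.0²×21.0) = 84.79/8400.000 = 0.0101.

0.0101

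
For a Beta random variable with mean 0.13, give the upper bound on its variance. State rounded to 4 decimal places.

0.1131

For fixed mean μ the Beta variance is μ(1−μ)/(α+β+1), increasing as α+β decreases.
Its least upper bound (not attained) is μ(1−μ) = 0.13·0.87 = 0.1131.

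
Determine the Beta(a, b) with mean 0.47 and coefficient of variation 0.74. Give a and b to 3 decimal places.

a = 0.498, b = 0.561

σ = CV·μ = 0.74×0.47 = 0.34780, so σ² = 0.120965.
s+1 = μ(1−μ)/σ² = 0.2491/0.120965 = 2.0593, so s = a+b = 1.0593.
a = μs = 0.498, b = (1−μ)s = 0.561.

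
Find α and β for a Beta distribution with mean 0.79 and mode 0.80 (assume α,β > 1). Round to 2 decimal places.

α = 47.40, β = 12.60

With s = α+β: μ = α/s and mode = (α−1)/(s−2). Eliminating α = μs,
μs − 1 = m(s−2) ⇒ s(μ−m) = 1−2m ⇒ s = -0.60/-0.01 = 60.0000.
So α = μs = 47.40, β = (1−μ)s = 12.60.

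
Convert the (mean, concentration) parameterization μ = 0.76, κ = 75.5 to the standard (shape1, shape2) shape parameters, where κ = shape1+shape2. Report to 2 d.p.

Split κ in proportion μ : (1−μ): shape1 = 0.76·75.5 = 57.38, shape2 = 75.5 − 57.38 = 18.12.

shape1 = 57.38, shape2 = 18.12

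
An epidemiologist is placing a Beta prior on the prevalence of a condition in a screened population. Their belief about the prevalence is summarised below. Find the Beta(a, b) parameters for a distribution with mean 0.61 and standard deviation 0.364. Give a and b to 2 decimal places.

First σ² = 0.132496. Setting a = μn, b = (1−μ)n with n = a+b,
μ(1−μ)/(n+1) = 0.132496 ⇒ n+1 = 0.2379/0.132496 = 1.7955 ⇒ n = 0.7955.
Hence a = 0.61×0.7955 = 0.49, b = 0.39×0.7955 = 0.31.

a = 0.49, b = 0.31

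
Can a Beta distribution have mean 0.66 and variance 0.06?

For any Beta, Var(X) < E[X]·(1−E[X]).
Here μ(1−μ) = 0.66×0.34 = 0.2244, and 0.06 < 0.2244.

Yes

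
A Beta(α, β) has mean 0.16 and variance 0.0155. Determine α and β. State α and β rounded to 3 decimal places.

α = 1.227, β = 6.444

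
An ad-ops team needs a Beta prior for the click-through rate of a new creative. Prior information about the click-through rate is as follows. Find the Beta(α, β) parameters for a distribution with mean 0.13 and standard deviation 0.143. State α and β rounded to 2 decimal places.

First σ² = 0.020449. Setting α = μn, β = (1−μ)n with n = α+β,
μ(1−μ)/(n+1) = 0.020449 ⇒ n+1 = 0.1131/0.020449 = 5.5308 ⇒ n = 4.5308.
Hence α = 0.13×4.5308 = 0.59, β = 0.87×4.5308 = 3.94.

α = 0.59, β = 3.94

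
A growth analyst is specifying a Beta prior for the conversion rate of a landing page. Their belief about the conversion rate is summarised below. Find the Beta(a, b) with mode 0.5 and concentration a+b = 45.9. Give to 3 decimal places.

a = 22.950, b = 22.950

Mode = (a−1)/(κ−2) with κ = a+b, so a−1 = 0.5·43.9 = 21.950.
a = 22.950; b = κ − a = 22.950.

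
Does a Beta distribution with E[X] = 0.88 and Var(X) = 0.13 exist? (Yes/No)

No

The Beta variance bound is σ² < μ(1−μ).
Here μ(1−μ) = 0.88×0.12 = 0.1056, and 0.13 ≥ 0.1056.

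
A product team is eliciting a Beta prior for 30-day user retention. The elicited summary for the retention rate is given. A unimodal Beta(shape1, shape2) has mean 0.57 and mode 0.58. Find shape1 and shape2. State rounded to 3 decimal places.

shape1 = 9.120, shape2 = 6.880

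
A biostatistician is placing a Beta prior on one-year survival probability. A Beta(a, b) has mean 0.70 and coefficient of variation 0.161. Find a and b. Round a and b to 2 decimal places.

Var = (CV·μ)² = (0.161×0.70)² = 0.012701.
a+b = μ(1−μ)/Var − 1 = 0.2100/0.012701 − 1 = 15.5338.
Thus a = 0.70·15.5338 = 10.87 and b = 0.30·15.5338 = 4.66.

a = 10.87, b = 4.66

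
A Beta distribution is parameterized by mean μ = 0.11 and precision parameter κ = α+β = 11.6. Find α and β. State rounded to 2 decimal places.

α = 1.28, β = 10.32

α = μκ = 0.11×11.6 = 1.28 and β = (1−μ)κ = 0.89×11.6 = 10.32.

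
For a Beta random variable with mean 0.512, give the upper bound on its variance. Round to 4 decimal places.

For fixed mean μ the Beta variance is μ(1−μ)/(α+β+1), increasing as α+β decreases.
Its least upper bound (not attained) is μ(1−μ) = 0.512·0.488 = 0.2499.

0.2499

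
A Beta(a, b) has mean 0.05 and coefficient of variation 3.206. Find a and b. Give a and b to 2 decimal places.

a = 0.04, b = 0.81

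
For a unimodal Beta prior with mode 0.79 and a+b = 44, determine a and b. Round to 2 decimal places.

a = 34.18, b = 9.82

Since the density peak of Beta(a,b) is at (a−1)/(a+b−2),
a = 1 + 0.79(44−2) = 34.18 and b = 44 − 34.18 = 9.82.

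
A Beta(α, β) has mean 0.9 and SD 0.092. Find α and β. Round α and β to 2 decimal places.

Variance = 0.092² = 0.008464. The moment-matching identity α+β = μ(1−μ)/Var − 1 gives
α+β = 0.09/0.008464 − 1 = 9.6333, so α = μ·9.6333 = 8.67 and β = (1−μ)·9.6333 = 0.96.

α = 8.67, β = 0.96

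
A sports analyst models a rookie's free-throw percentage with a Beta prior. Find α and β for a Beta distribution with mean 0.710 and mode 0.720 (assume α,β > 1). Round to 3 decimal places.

α = 31.240, β = 12.760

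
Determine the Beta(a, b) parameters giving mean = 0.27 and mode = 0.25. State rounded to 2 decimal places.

With s = a+b: μ = a/s and mode = (a−1)/(s−2). Eliminating a = μs,
μs − 1 = m(s−2) ⇒ s(μ−m) = 1−2m ⇒ s = 0.50/0.02 = 25.0000.
So a = μs = 6.75, b = (1−μ)s = 18.25.

a = 6.75, b = 18.25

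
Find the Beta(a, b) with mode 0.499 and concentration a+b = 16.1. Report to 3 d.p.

a = 8.036, b = 8.064

Mode = (a−1)/(κ−2) with κ = a+b, so a−1 = 0.499·14.1 = 7.036.
a = 8.036; b = κ − a = 8.064.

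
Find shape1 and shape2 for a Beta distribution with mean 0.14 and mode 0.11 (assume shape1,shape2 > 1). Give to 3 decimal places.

shape1 = 3.640, shape2 = 22.360

Let s = shape1+shape2. Mean gives shape1 = μs = 0.14s; mode gives (shape1−1)/(s−2) = 0.11.
Substituting: 0.14s − 1 = 0.11(s−2) = 0.11s − 0.22, so 0.03s = 0.78 and s = 26.0000.
Then shape1 = 0.14×26.0000 = 3.640 and shape2 = s−shape1 = 22.360.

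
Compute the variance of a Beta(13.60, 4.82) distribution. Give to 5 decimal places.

μ = 13.60/18.42 = 0.738328; Var = μ(1−μ)/(α+β+1) = 0.1931998/19.42 = 0.00995.

0.00995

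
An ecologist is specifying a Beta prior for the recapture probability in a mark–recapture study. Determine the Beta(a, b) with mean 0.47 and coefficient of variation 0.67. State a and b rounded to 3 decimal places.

Var = (CV·μ)² = (0.67×0.47)² = 0.099162.
a+b = μ(1−μ)/Var − 1 = 0.2491/0.099162 − 1 = 1.5121.
Thus a = 0.47·1.5121 = 0.711 and b = 0.53·1.5121 = 0.801.

a = 0.711, b = 0.801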